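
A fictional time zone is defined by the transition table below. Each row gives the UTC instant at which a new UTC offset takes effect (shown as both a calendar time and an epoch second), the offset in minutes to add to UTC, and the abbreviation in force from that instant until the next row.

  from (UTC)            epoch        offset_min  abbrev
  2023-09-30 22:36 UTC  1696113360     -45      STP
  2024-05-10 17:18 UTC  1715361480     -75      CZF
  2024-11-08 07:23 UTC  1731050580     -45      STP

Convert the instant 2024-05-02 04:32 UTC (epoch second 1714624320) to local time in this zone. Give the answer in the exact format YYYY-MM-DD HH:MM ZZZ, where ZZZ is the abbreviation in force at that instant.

2024-05-02 03:47 STP

Query: 2024-05-02 04:32 UTC
Rule 1/3 (STP, -00:45): 2023-09-30 22:36 UTC ≤ query < 2024-05-10 17:18 UTC
4·60 + 32 - 45 = 227 min
227 = 0·1440 + 227; 227 = 3·60 + 47 → 03:47, same day
→ 2024-05-02 03:47 STP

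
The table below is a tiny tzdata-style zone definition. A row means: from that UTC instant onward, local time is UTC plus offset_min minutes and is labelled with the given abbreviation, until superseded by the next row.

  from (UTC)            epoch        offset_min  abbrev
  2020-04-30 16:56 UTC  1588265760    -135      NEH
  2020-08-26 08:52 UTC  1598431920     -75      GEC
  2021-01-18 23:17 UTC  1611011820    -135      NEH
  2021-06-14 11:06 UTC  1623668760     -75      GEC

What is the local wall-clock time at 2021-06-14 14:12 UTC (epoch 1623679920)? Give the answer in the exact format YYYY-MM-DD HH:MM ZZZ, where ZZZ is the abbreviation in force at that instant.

Query: 2021-06-14 14:12 UTC
Rule 4/4 (GEC, -01:15): 2021-06-14 11:06 UTC ≤ query < +∞
14·60 + 12 - 75 = 777 min
777 = 0·1440 + 777; 777 = 12·60 + 57 → 12:57, same day
→ 2021-06-14 12:57 GEC

2021-06-14 12:57 GEC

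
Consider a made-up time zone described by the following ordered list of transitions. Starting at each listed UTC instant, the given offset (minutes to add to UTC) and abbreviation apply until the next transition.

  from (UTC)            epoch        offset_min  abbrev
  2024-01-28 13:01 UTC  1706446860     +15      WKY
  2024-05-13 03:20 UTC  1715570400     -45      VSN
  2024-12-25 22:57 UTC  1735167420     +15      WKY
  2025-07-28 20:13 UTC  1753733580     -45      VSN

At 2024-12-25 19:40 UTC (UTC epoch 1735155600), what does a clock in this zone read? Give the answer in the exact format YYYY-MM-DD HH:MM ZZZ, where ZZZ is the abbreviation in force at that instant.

2024-12-25 18:55 VSN

Query: 2024-12-25 19:40 UTC
Rule 2/4 (VSN, -00:45): 2024-05-13 03:20 UTC ≤ query < 2024-12-25 22:57 UTC
19·60 + 40 - 45 = 1135 min
1135 = 0·1440 + 1135; 1135 = 18·60 + 55 → 18:55, same day
→ 2024-12-25 18:55 VSN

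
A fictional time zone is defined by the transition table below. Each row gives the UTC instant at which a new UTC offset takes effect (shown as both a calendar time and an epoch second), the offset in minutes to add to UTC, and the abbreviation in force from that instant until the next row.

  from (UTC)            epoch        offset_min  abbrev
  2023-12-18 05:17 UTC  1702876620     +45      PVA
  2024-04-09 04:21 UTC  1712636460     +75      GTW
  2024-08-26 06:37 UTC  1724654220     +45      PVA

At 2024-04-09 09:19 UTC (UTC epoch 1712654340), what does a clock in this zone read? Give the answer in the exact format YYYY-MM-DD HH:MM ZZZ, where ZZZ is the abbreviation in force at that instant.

Query: 2024-04-09 09:19 UTC
Rule 2/3 (GTW, +01:15): 2024-04-09 04:21 UTC ≤ query < 2024-08-26 06:37 UTC
9·60 + 19 + 75 = 634 min
634 = 0·1440 + 634; 634 = 10·60 + 34 → 10:34, same day
→ 2024-04-09 10:34 GTW

2024-04-09 10:34 GTW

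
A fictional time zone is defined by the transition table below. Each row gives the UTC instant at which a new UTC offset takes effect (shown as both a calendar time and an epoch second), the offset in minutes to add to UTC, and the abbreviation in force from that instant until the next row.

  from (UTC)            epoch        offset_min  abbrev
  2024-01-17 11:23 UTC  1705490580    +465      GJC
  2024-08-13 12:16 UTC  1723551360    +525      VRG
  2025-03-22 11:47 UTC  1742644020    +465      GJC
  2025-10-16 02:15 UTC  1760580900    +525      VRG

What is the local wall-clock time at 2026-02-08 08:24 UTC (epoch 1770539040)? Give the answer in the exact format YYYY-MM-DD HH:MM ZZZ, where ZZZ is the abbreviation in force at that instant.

2026-02-08 17:09 VRG

Query: 2026-02-08 08:24 UTC
Rule 4/4 (VRG, +08:45): 2025-10-16 02:15 UTC ≤ query < +∞
8·60 + 24 + 525 = 1029 min
1029 = 0·1440 + 1029; 1029 = 17·60 + 9 → 17:09, same day
→ 2026-02-08 17:09 VRG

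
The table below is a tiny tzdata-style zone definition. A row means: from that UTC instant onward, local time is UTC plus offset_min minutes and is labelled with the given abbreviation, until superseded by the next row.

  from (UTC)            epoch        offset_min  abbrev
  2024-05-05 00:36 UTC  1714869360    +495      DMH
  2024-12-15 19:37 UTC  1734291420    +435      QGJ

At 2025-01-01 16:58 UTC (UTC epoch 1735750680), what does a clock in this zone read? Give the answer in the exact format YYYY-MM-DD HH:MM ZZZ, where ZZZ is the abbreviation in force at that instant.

2025-01-02 00:13 QGJ

Query: 2025-01-01 16:58 UTC
Rule 2/2 (QGJ, +07:15): 2024-12-15 19:37 UTC ≤ query < +∞
16·60 + 58 + 435 = 1453 min
1453 = 1·1440 + 13; 13 = 0·60 + 13 → 00:13, 2025-01-01 + 1 day = 2025-01-02
→ 2025-01-02 00:13 QGJ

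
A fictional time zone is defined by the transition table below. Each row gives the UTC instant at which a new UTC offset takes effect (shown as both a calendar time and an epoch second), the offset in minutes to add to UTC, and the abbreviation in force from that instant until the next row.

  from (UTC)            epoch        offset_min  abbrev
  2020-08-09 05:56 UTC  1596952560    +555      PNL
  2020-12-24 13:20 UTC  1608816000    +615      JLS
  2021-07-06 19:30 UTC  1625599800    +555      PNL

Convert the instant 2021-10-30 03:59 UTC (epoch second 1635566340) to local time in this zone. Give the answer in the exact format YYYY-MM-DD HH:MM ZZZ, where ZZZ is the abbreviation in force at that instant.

Query: 2021-10-30 03:59 UTC
Rule 3/3 (PNL, +09:15): 2021-07-06 19:30 UTC ≤ query < +∞
3·60 + 59 + 555 = 794 min
794 = 0·1440 + 794; 794 = 13·60 + 14 → 13:14, same day
→ 2021-10-30 13:14 PNL

2021-10-30 13:14 PNL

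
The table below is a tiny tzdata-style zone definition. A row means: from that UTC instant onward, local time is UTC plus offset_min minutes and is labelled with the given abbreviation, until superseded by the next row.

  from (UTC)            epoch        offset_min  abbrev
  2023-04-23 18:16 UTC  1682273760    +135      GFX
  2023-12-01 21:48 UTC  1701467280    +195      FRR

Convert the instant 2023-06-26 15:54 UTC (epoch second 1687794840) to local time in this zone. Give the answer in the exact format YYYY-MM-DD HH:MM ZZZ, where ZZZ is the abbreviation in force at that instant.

2023-06-26 18:09 GFX

Query: 2023-06-26 15:54 UTC
Rule 1/2 (GFX, +02:15): 2023-04-23 18:16 UTC ≤ query < 2023-12-01 21:48 UTC
15·60 + 54 + 135 = 1089 min
1089 = 0·1440 + 1089; 1089 = 18·60 + 9 → 18:09, same day
→ 2023-06-26 18:09 GFX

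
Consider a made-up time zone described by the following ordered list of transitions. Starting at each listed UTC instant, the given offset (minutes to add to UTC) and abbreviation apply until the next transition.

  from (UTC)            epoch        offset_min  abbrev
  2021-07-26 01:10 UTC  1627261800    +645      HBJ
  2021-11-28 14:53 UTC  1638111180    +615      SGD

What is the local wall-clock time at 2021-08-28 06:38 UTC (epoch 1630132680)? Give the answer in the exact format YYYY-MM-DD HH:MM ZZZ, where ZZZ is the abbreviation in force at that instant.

2021-08-28 17:23 HBJ

Query: 2021-08-28 06:38 UTC
Rule 1/2 (HBJ, +10:45): 2021-07-26 01:10 UTC ≤ query < 2021-11-28 14:53 UTC
6·60 + 38 + 645 = 1043 min
1043 = 0·1440 + 1043; 1043 = 17·60 + 23 → 17:23, same day
→ 2021-08-28 17:23 HBJ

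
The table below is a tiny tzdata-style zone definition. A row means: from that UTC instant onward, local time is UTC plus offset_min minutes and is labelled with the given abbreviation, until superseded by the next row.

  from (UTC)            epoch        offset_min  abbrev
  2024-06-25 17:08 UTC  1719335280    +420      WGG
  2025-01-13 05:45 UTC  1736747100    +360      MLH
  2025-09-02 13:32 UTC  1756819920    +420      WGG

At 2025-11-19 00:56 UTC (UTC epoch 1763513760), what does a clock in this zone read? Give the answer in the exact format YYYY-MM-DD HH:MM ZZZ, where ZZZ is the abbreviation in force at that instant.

2025-11-19 07:56 WGG

Query: 2025-11-19 00:56 UTC
Rule 3/3 (WGG, +07:00): 2025-09-02 13:32 UTC ≤ query < +∞
0·60 + 56 + 420 = 476 min
476 = 0·1440 + 476; 476 = 7·60 + 56 → 07:56, same day
→ 2025-11-19 07:56 WGG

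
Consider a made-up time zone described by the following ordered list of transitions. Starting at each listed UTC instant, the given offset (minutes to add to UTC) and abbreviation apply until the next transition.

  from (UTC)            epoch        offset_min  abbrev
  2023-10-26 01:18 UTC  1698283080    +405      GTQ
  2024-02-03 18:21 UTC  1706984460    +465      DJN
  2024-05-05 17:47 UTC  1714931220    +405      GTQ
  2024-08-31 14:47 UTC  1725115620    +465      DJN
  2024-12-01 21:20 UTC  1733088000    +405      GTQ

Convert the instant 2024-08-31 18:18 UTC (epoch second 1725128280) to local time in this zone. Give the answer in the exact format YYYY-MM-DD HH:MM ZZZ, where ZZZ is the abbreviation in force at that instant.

Query: 2024-08-31 18:18 UTC
Rule 4/5 (DJN, +07:45): 2024-08-31 14:47 UTC ≤ query < 2024-12-01 21:20 UTC
18·60 + 18 + 465 = 1563 min
1563 = 1·1440 + 123; 123 = 2·60 + 3 → 02:03, 2024-08-31 + 1 day = 2024-09-01
→ 2024-09-01 02:03 DJN

2024-09-01 02:03 DJN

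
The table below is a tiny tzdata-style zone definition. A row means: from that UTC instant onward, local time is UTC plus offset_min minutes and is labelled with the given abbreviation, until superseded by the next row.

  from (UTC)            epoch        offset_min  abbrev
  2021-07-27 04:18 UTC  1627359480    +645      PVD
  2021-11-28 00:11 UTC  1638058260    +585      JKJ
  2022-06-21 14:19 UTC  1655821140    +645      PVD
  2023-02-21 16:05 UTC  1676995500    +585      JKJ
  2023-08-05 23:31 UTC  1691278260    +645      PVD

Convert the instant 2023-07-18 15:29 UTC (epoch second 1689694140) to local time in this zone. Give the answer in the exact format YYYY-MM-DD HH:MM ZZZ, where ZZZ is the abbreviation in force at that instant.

2023-07-19 01:14 JKJ

Query: 2023-07-18 15:29 UTC
Rule 4/5 (JKJ, +09:45): 2023-02-21 16:05 UTC ≤ query < 2023-08-05 23:31 UTC
15·60 + 29 + 585 = 1514 min
1514 = 1·1440 + 74; 74 = 1·60 + 14 → 01:14, 2023-07-18 + 1 day = 2023-07-19
→ 2023-07-19 01:14 JKJ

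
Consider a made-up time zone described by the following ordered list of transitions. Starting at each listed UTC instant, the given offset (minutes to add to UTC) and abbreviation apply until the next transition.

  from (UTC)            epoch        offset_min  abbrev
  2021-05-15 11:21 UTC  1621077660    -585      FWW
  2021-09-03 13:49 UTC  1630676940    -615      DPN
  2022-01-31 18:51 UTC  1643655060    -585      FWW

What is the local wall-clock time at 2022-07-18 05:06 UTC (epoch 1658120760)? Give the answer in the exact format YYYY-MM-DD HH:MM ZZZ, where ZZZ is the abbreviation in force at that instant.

Query: 2022-07-18 05:06 UTC
Rule 3/3 (FWW, -09:45): 2022-01-31 18:51 UTC ≤ query < +∞
5·60 + 6 - 585 = -279 min
-279 = -1·1440 + 1161; 1161 = 19·60 + 21 → 19:21, 2022-07-18 - 1 day = 2022-07-17
→ 2022-07-17 19:21 FWW

2022-07-17 19:21 FWW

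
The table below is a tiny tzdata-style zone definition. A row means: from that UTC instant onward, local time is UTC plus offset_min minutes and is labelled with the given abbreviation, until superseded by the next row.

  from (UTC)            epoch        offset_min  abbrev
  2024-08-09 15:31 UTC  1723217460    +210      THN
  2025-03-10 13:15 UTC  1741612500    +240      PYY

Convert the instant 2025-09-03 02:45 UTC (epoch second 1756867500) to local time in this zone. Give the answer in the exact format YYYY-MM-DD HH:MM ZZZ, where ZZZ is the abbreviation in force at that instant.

2025-09-03 06:45 PYY

Query: 2025-09-03 02:45 UTC
Rule 2/2 (PYY, +04:00): 2025-03-10 13:15 UTC ≤ query < +∞
2·60 + 45 + 240 = 405 min
405 = 0·1440 + 405; 405 = 6·60 + 45 → 06:45, same day
→ 2025-09-03 06:45 PYY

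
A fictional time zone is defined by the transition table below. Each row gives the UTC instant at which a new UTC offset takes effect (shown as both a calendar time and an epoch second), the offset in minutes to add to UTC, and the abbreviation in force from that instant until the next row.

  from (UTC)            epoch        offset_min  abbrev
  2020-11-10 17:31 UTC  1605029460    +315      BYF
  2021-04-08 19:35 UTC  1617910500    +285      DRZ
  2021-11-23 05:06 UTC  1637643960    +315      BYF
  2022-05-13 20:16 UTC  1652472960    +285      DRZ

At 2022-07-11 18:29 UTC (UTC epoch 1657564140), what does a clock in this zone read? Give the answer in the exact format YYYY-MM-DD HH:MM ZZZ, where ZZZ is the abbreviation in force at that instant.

2022-07-11 23:14 DRZ

Query: 2022-07-11 18:29 UTC
Rule 4/4 (DRZ, +04:45): 2022-05-13 20:16 UTC ≤ query < +∞
18·60 + 29 + 285 = 1394 min
1394 = 0·1440 + 1394; 1394 = 23·60 + 14 → 23:14, same day
→ 2022-07-11 23:14 DRZ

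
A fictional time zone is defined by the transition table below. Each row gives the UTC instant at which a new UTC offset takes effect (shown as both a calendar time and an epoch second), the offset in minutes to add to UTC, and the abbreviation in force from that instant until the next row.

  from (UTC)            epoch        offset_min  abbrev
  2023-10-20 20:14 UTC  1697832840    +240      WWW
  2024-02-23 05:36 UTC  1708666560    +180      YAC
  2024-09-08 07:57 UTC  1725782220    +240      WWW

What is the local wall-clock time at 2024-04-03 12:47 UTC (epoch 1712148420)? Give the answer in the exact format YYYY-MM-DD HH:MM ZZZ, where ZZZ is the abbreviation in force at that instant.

Query: 2024-04-03 12:47 UTC
Rule 2/3 (YAC, +03:00): 2024-02-23 05:36 UTC ≤ query < 2024-09-08 07:57 UTC
12·60 + 47 + 180 = 947 min
947 = 0·1440 + 947; 947 = 15·60 + 47 → 15:47, same day
→ 2024-04-03 15:47 YAC

2024-04-03 15:47 YAC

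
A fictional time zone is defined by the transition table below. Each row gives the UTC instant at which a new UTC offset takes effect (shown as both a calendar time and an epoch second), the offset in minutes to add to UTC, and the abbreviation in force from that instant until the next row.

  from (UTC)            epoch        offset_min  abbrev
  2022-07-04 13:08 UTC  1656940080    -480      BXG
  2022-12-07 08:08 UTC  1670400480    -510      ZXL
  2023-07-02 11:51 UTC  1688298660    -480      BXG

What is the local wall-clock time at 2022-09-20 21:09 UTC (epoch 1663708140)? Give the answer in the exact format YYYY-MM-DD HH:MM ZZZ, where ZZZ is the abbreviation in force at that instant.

Query: 2022-09-20 21:09 UTC
Rule 1/3 (BXG, -08:00): 2022-07-04 13:08 UTC ≤ query < 2022-12-07 08:08 UTC
21·60 + 9 - 480 = 789 min
789 = 0·1440 + 789; 789 = 13·60 + 9 → 13:09, same day
→ 2022-09-20 13:09 BXG

2022-09-20 13:09 BXG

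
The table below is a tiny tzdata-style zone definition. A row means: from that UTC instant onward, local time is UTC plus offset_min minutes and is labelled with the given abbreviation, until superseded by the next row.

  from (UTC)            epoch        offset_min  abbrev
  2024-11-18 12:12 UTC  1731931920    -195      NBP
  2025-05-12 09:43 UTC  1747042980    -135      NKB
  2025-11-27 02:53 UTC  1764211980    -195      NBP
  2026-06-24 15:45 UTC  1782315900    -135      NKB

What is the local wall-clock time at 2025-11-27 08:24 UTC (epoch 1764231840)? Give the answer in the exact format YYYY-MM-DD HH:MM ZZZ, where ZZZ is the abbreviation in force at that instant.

2025-11-27 05:09 NBP

Query: 2025-11-27 08:24 UTC
Rule 3/4 (NBP, -03:15): 2025-11-27 02:53 UTC ≤ query < 2026-06-24 15:45 UTC
8·60 + 24 - 195 = 309 min
309 = 0·1440 + 309; 309 = 5·60 + 9 → 05:09, same day
→ 2025-11-27 05:09 NBP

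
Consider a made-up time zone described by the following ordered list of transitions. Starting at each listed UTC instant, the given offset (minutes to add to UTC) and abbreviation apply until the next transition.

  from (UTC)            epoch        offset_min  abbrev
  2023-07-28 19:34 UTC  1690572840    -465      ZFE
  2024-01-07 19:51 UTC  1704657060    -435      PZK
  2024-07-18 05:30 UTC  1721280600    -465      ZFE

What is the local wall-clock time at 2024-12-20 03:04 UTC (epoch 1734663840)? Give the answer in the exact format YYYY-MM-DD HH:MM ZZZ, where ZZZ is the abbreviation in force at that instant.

Query: 2024-12-20 03:04 UTC
Rule 3/3 (ZFE, -07:45): 2024-07-18 05:30 UTC ≤ query < +∞
3·60 + 4 - 465 = -281 min
-281 = -1·1440 + 1159; 1159 = 19·60 + 19 → 19:19, 2024-12-20 - 1 day = 2024-12-19
→ 2024-12-19 19:19 ZFE

2024-12-19 19:19 ZFE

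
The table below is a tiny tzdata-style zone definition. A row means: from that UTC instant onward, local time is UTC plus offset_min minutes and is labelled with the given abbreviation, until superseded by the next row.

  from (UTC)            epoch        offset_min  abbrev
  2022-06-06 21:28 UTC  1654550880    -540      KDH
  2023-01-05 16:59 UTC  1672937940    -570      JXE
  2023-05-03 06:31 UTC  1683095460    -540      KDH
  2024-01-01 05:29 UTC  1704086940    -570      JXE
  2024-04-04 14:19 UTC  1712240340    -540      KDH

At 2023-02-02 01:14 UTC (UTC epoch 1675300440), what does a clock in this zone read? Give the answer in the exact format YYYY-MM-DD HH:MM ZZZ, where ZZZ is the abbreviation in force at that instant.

Query: 2023-02-02 01:14 UTC
Rule 2/5 (JXE, -09:30): 2023-01-05 16:59 UTC ≤ query < 2023-05-03 06:31 UTC
1·60 + 14 - 570 = -496 min
-496 = -1·1440 + 944; 944 = 15·60 + 44 → 15:44, 2023-02-02 - 1 day = 2023-02-01
→ 2023-02-01 15:44 JXE

2023-02-01 15:44 JXE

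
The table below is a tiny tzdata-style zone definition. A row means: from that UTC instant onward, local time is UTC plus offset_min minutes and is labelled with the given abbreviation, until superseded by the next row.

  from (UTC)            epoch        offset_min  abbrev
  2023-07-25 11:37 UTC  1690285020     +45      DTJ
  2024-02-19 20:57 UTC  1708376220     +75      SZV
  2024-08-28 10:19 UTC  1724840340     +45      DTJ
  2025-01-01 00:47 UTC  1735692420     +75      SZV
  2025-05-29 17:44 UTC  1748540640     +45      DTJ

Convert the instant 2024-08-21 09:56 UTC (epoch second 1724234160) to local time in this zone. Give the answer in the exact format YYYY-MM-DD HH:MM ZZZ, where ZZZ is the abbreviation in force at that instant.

2024-08-21 11:11 SZV

Query: 2024-08-21 09:56 UTC
Rule 2/5 (SZV, +01:15): 2024-02-19 20:57 UTC ≤ query < 2024-08-28 10:19 UTC
9·60 + 56 + 75 = 671 min
671 = 0·1440 + 671; 671 = 11·60 + 11 → 11:11, same day
→ 2024-08-21 11:11 SZV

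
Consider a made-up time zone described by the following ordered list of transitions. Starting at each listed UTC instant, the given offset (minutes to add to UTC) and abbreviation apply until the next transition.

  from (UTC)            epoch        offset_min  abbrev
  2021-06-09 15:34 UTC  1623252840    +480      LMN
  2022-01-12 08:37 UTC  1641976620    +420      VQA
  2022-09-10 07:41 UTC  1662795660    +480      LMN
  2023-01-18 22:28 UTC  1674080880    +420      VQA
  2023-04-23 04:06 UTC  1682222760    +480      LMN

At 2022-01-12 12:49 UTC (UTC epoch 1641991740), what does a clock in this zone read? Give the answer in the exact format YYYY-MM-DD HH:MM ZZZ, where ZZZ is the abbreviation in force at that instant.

2022-01-12 19:49 VQA

Query: 2022-01-12 12:49 UTC
Rule 2/5 (VQA, +07:00): 2022-01-12 08:37 UTC ≤ query < 2022-09-10 07:41 UTC
12·60 + 49 + 420 = 1189 min
1189 = 0·1440 + 1189; 1189 = 19·60 + 49 → 19:49, same day
→ 2022-01-12 19:49 VQA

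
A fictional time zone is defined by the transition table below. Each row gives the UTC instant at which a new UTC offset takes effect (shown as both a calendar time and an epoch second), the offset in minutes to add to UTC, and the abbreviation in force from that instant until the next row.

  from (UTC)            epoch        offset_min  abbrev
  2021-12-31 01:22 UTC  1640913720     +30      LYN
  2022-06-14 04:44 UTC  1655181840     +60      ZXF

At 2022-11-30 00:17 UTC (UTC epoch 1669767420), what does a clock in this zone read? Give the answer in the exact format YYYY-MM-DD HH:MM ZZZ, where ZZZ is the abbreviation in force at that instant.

Query: 2022-11-30 00:17 UTC
Rule 2/2 (ZXF, +01:00): 2022-06-14 04:44 UTC ≤ query < +∞
0·60 + 17 + 60 = 77 min
77 = 0·1440 + 77; 77 = 1·60 + 17 → 01:17, same day
→ 2022-11-30 01:17 ZXF

2022-11-30 01:17 ZXF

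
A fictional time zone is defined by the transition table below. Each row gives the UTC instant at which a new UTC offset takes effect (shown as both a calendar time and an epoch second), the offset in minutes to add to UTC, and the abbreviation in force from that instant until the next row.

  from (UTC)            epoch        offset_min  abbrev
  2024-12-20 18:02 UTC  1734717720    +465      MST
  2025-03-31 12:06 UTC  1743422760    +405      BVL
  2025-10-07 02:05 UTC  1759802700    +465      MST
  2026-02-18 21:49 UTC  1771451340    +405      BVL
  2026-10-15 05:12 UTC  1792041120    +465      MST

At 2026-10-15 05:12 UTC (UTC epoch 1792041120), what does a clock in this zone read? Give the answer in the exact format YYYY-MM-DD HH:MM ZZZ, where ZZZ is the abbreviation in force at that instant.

2026-10-15 12:57 MST

Query: 2026-10-15 05:12 UTC
Rule 5/5 (MST, +07:45): 2026-10-15 05:12 UTC ≤ query < +∞
5·60 + 12 + 465 = 777 min
777 = 0·1440 + 777; 777 = 12·60 + 57 → 12:57, same day
→ 2026-10-15 12:57 MST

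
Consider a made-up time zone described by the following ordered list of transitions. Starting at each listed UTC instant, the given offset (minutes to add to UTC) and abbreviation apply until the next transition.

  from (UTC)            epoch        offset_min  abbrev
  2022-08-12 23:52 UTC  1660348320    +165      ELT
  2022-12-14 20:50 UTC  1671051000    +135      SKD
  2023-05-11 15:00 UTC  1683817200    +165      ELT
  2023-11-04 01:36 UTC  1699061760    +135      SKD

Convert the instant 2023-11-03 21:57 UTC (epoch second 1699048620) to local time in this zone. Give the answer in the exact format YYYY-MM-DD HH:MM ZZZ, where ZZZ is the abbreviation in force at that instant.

Query: 2023-11-03 21:57 UTC
Rule 3/4 (ELT, +02:45): 2023-05-11 15:00 UTC ≤ query < 2023-11-04 01:36 UTC
21·60 + 57 + 165 = 1482 min
1482 = 1·1440 + 42; 42 = 0·60 + 42 → 00:42, 2023-11-03 + 1 day = 2023-11-04
→ 2023-11-04 00:42 ELT

2023-11-04 00:42 ELT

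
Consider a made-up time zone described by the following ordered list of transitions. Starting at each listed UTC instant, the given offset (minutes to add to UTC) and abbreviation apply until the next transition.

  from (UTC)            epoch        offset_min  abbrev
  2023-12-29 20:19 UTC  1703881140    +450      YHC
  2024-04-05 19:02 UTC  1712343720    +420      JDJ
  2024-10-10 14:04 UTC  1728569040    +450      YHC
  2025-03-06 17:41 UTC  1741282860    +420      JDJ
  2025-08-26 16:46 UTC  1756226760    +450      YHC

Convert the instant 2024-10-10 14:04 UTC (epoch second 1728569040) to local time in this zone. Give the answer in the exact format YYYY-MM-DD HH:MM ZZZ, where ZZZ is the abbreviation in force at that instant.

Query: 2024-10-10 14:04 UTC
Rule 3/5 (YHC, +07:30): 2024-10-10 14:04 UTC ≤ query < 2025-03-06 17:41 UTC
14·60 + 4 + 450 = 1294 min
1294 = 0·1440 + 1294; 1294 = 21·60 + 34 → 21:34, same day
→ 2024-10-10 21:34 YHC

2024-10-10 21:34 YHC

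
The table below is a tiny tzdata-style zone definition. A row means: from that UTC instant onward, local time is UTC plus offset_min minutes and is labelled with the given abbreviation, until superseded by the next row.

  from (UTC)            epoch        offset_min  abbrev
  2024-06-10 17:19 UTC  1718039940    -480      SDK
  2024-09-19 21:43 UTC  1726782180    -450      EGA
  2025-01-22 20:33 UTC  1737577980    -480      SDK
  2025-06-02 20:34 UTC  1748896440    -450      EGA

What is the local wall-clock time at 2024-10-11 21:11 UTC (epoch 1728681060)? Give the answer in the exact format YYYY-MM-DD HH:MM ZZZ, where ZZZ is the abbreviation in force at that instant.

2024-10-11 13:41 EGA

Query: 2024-10-11 21:11 UTC
Rule 2/4 (EGA, -07:30): 2024-09-19 21:43 UTC ≤ query < 2025-01-22 20:33 UTC
21·60 + 11 - 450 = 821 min
821 = 0·1440 + 821; 821 = 13·60 + 41 → 13:41, same day
→ 2024-10-11 13:41 EGA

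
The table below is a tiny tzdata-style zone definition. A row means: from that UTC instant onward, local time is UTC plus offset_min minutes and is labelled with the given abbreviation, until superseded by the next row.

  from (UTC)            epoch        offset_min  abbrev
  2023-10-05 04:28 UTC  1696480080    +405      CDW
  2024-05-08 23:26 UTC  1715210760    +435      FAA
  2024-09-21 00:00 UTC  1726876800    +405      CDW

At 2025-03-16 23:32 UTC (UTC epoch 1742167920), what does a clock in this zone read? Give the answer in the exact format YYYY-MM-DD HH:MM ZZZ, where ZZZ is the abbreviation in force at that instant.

2025-03-17 06:17 CDW

Query: 2025-03-16 23:32 UTC
Rule 3/3 (CDW, +06:45): 2024-09-21 00:00 UTC ≤ query < +∞
23·60 + 32 + 405 = 1817 min
1817 = 1·1440 + 377; 377 = 6·60 + 17 → 06:17, 2025-03-16 + 1 day = 2025-03-17
→ 2025-03-17 06:17 CDW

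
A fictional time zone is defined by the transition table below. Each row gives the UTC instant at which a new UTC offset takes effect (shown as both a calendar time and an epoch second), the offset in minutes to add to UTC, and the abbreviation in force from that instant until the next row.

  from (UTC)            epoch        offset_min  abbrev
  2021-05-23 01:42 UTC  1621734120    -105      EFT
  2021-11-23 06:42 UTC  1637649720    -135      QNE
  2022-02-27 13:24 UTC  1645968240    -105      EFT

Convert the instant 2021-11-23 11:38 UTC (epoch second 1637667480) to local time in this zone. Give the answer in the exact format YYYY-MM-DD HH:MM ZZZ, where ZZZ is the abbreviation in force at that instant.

2021-11-23 09:23 QNE

Query: 2021-11-23 11:38 UTC
Rule 2/3 (QNE, -02:15): 2021-11-23 06:42 UTC ≤ query < 2022-02-27 13:24 UTC
11·60 + 38 - 135 = 563 min
563 = 0·1440 + 563; 563 = 9·60 + 23 → 09:23, same day
→ 2021-11-23 09:23 QNE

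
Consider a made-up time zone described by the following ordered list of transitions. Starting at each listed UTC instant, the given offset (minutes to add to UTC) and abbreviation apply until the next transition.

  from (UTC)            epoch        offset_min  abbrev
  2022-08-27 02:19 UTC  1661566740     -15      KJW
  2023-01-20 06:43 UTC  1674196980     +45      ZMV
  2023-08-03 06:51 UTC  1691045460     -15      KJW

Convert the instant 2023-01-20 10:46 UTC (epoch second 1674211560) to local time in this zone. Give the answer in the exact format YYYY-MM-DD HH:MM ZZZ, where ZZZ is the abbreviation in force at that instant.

Query: 2023-01-20 10:46 UTC
Rule 2/3 (ZMV, +00:45): 2023-01-20 06:43 UTC ≤ query < 2023-08-03 06:51 UTC
10·60 + 46 + 45 = 691 min
691 = 0·1440 + 691; 691 = 11·60 + 31 → 11:31, same day
→ 2023-01-20 11:31 ZMV

2023-01-20 11:31 ZMV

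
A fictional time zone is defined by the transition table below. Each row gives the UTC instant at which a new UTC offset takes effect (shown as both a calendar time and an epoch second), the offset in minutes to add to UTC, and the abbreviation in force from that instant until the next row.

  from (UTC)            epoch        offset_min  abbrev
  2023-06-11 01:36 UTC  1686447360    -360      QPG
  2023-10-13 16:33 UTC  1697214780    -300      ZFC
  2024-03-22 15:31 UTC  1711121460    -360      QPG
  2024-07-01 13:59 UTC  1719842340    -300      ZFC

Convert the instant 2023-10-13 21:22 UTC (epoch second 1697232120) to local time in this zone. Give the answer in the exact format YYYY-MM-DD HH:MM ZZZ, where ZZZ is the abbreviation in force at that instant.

2023-10-13 16:22 ZFC

Query: 2023-10-13 21:22 UTC
Rule 2/4 (ZFC, -05:00): 2023-10-13 16:33 UTC ≤ query < 2024-03-22 15:31 UTC
21·60 + 22 - 300 = 982 min
982 = 0·1440 + 982; 982 = 16·60 + 22 → 16:22, same day
→ 2023-10-13 16:22 ZFC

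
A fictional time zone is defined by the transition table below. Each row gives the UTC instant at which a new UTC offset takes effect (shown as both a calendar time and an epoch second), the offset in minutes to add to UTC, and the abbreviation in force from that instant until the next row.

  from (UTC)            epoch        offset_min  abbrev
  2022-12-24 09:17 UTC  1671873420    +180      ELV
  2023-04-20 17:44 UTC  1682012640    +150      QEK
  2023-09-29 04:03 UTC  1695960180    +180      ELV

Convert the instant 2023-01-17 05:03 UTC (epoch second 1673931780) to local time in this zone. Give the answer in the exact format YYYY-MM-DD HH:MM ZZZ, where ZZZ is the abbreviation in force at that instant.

Query: 2023-01-17 05:03 UTC
Rule 1/3 (ELV, +03:00): 2022-12-24 09:17 UTC ≤ query < 2023-04-20 17:44 UTC
5·60 + 3 + 180 = 483 min
483 = 0·1440 + 483; 483 = 8·60 + 3 → 08:03, same day
→ 2023-01-17 08:03 ELV

2023-01-17 08:03 ELV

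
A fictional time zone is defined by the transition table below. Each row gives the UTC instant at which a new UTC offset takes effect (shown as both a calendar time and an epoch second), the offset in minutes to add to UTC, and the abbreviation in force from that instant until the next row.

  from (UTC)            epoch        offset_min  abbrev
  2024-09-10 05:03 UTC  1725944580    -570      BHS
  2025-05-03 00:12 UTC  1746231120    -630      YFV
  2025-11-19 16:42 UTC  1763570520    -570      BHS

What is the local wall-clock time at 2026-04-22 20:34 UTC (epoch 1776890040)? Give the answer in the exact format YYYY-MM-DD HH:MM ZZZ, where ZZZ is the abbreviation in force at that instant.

Query: 2026-04-22 20:34 UTC
Rule 3/3 (BHS, -09:30): 2025-11-19 16:42 UTC ≤ query < +∞
20·60 + 34 - 570 = 664 min
664 = 0·1440 + 664; 664 = 11·60 + 4 → 11:04, same day
→ 2026-04-22 11:04 BHS

2026-04-22 11:04 BHS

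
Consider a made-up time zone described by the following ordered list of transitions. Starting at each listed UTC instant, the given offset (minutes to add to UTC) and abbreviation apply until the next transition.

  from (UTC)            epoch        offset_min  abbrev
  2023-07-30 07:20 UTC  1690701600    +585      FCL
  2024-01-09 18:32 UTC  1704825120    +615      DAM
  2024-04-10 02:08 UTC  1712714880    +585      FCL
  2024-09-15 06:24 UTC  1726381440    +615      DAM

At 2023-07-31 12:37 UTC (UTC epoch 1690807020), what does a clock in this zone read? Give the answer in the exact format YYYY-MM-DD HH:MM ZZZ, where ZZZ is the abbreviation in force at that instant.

Query: 2023-07-31 12:37 UTC
Rule 1/4 (FCL, +09:45): 2023-07-30 07:20 UTC ≤ query < 2024-01-09 18:32 UTC
12·60 + 37 + 585 = 1342 min
1342 = 0·1440 + 1342; 1342 = 22·60 + 22 → 22:22, same day
→ 2023-07-31 22:22 FCL

2023-07-31 22:22 FCL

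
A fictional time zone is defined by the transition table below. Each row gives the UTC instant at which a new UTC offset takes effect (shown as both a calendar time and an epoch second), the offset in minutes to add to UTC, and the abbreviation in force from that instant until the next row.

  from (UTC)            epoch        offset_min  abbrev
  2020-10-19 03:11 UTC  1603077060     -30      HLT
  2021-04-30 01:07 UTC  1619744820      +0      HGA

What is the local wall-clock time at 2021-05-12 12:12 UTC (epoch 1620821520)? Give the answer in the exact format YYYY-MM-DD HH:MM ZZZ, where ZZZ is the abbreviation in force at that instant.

Query: 2021-05-12 12:12 UTC
Rule 2/2 (HGA, +00:00): 2021-04-30 01:07 UTC ≤ query < +∞
12·60 + 12 + 0 = 732 min
732 = 0·1440 + 732; 732 = 12·60 + 12 → 12:12, same day
→ 2021-05-12 12:12 HGA

2021-05-12 12:12 HGA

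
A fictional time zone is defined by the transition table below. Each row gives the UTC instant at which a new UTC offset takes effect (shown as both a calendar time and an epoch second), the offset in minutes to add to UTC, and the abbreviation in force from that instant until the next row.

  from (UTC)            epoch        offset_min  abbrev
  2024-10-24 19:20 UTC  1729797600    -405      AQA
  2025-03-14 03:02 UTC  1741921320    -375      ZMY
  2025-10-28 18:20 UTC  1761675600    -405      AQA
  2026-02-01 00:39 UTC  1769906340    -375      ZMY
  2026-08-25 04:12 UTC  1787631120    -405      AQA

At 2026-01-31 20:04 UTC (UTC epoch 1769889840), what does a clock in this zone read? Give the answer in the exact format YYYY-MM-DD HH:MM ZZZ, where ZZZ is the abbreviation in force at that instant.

Query: 2026-01-31 20:04 UTC
Rule 3/5 (AQA, -06:45): 2025-10-28 18:20 UTC ≤ query < 2026-02-01 00:39 UTC
20·60 + 4 - 405 = 799 min
799 = 0·1440 + 799; 799 = 13·60 + 19 → 13:19, same day
→ 2026-01-31 13:19 AQA

2026-01-31 13:19 AQA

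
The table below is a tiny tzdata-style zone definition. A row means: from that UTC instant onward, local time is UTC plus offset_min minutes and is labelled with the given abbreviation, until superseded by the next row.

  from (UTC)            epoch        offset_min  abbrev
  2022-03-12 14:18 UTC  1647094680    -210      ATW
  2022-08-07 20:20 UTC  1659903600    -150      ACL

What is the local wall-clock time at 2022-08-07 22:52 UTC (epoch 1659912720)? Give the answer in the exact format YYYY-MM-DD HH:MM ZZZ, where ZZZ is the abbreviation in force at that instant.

Query: 2022-08-07 22:52 UTC
Rule 2/2 (ACL, -02:30): 2022-08-07 20:20 UTC ≤ query < +∞
22·60 + 52 - 150 = 1222 min
1222 = 0·1440 + 1222; 1222 = 20·60 + 22 → 20:22, same day
→ 2022-08-07 20:22 ACL

2022-08-07 20:22 ACL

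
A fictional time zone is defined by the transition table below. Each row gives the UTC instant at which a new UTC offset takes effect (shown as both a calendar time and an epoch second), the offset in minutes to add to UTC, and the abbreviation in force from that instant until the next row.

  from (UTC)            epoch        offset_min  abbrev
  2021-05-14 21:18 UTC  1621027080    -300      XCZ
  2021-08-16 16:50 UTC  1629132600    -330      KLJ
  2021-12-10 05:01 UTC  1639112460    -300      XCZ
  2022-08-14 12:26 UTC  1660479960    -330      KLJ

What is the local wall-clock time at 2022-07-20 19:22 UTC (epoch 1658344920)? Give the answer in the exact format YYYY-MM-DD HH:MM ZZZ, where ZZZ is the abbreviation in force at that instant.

2022-07-20 14:22 XCZ

Query: 2022-07-20 19:22 UTC
Rule 3/4 (XCZ, -05:00): 2021-12-10 05:01 UTC ≤ query < 2022-08-14 12:26 UTC
19·60 + 22 - 300 = 862 min
862 = 0·1440 + 862; 862 = 14·60 + 22 → 14:22, same day
→ 2022-07-20 14:22 XCZ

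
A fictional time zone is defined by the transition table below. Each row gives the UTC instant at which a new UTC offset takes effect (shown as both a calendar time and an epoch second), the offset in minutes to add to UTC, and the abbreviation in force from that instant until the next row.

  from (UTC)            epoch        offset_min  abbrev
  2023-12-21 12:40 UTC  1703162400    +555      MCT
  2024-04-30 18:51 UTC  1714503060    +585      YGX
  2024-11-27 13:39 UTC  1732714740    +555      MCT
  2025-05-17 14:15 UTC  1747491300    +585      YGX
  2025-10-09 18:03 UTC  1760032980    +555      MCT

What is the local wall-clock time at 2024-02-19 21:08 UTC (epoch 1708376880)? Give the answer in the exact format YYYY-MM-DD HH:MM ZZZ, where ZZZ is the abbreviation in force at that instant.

2024-02-20 06:23 MCT

Query: 2024-02-19 21:08 UTC
Rule 1/5 (MCT, +09:15): 2023-12-21 12:40 UTC ≤ query < 2024-04-30 18:51 UTC
21·60 + 8 + 555 = 1823 min
1823 = 1·1440 + 383; 383 = 6·60 + 23 → 06:23, 2024-02-19 + 1 day = 2024-02-20
→ 2024-02-20 06:23 MCT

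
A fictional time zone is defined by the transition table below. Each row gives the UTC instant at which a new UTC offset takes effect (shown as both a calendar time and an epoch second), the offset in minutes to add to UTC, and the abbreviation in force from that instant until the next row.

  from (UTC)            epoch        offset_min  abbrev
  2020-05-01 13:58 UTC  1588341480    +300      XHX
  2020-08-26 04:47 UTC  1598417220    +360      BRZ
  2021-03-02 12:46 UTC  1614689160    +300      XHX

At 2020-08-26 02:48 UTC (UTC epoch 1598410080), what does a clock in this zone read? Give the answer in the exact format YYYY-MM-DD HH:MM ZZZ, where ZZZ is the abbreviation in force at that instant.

2020-08-26 07:48 XHX

Query: 2020-08-26 02:48 UTC
Rule 1/3 (XHX, +05:00): 2020-05-01 13:58 UTC ≤ query < 2020-08-26 04:47 UTC
2·60 + 48 + 300 = 468 min
468 = 0·1440 + 468; 468 = 7·60 + 48 → 07:48, same day
→ 2020-08-26 07:48 XHX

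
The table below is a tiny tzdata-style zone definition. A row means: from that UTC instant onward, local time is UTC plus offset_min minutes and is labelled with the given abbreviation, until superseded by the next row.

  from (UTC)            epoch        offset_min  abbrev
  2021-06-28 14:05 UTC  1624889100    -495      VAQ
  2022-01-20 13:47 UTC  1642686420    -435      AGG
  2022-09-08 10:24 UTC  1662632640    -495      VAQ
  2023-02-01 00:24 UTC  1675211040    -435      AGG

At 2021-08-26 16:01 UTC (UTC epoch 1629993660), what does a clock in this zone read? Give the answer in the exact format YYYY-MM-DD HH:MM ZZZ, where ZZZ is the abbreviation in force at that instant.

2021-08-26 07:46 VAQ

Query: 2021-08-26 16:01 UTC
Rule 1/4 (VAQ, -08:15): 2021-06-28 14:05 UTC ≤ query < 2022-01-20 13:47 UTC
16·60 + 1 - 495 = 466 min
466 = 0·1440 + 466; 466 = 7·60 + 46 → 07:46, same day
→ 2021-08-26 07:46 VAQ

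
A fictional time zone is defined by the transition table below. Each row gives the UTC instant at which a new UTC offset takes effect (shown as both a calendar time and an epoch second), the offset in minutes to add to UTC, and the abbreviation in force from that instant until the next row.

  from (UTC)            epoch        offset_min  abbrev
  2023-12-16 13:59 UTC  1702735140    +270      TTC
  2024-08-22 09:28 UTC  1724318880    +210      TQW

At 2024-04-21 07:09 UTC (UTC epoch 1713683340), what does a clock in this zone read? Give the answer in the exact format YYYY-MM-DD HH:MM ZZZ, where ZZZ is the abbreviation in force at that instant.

2024-04-21 11:39 TTC

Query: 2024-04-21 07:09 UTC
Rule 1/2 (TTC, +04:30): 2023-12-16 13:59 UTC ≤ query < 2024-08-22 09:28 UTC
7·60 + 9 + 270 = 699 min
699 = 0·1440 + 699; 699 = 11·60 + 39 → 11:39, same day
→ 2024-04-21 11:39 TTC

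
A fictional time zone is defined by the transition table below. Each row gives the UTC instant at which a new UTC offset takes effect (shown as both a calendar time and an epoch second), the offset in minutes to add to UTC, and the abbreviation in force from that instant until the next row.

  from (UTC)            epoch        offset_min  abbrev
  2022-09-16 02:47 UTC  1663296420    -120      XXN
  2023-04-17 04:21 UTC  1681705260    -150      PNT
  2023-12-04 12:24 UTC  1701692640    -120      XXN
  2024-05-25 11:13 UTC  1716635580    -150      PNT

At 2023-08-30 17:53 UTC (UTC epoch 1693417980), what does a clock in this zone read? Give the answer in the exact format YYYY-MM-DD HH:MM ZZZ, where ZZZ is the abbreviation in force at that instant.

Query: 2023-08-30 17:53 UTC
Rule 2/4 (PNT, -02:30): 2023-04-17 04:21 UTC ≤ query < 2023-12-04 12:24 UTC
17·60 + 53 - 150 = 923 min
923 = 0·1440 + 923; 923 = 15·60 + 23 → 15:23, same day
→ 2023-08-30 15:23 PNT

2023-08-30 15:23 PNT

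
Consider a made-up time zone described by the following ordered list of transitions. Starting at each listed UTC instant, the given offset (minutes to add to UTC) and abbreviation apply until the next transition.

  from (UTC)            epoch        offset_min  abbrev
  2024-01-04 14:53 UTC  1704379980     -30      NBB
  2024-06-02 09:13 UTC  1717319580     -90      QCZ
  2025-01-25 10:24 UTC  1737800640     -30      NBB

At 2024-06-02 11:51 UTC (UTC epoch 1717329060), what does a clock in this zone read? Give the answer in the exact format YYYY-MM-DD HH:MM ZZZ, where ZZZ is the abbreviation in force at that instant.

2024-06-02 10:21 QCZ

Query: 2024-06-02 11:51 UTC
Rule 2/3 (QCZ, -01:30): 2024-06-02 09:13 UTC ≤ query < 2025-01-25 10:24 UTC
11·60 + 51 - 90 = 621 min
621 = 0·1440 + 621; 621 = 10·60 + 21 → 10:21, same day
→ 2024-06-02 10:21 QCZ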